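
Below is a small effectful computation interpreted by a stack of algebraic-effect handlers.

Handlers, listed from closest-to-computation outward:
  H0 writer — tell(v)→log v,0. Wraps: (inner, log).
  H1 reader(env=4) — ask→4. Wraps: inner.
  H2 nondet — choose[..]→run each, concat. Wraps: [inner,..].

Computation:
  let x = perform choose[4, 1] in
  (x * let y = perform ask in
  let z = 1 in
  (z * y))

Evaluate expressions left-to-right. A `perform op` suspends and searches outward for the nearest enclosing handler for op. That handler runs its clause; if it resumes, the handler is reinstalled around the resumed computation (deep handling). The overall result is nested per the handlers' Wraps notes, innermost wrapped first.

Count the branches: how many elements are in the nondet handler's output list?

Evaluation trace:
choose[4, 1] @ H2
  branch[0] choose=4:
    ask @ H1 ⇒ 4
    H0 returns (16, ())
    H1 returns (16, ())
    H2 returns [(16, ())]
  branch[1] choose=1:
    ask @ H1 ⇒ 4
    H0 returns (4, ())
    H1 returns (4, ())
    H2 returns [(4, ())]
= [(16, ()), (4, ())]

Answer: 2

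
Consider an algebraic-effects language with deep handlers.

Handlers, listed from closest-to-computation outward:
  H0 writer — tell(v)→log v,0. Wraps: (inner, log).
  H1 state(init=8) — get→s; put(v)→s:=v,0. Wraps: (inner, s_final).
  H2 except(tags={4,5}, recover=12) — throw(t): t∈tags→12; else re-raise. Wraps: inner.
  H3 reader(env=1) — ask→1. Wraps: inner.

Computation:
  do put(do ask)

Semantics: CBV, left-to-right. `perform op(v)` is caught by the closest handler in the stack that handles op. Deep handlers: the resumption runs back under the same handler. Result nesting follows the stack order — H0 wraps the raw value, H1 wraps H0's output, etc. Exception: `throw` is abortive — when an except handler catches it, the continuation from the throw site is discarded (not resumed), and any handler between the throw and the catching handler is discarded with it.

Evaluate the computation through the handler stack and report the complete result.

Step-by-step:
ask @ H3 ⇒ 1
put(1) @ H1 ⇒ s:=1
H0 returns (0, ())
H1 returns ((0, ()), 1)
H2 returns ((0, ()), 1)
H3 returns ((0, ()), 1)
= ((0, ()), 1)

Answer: ((0, ()), 1)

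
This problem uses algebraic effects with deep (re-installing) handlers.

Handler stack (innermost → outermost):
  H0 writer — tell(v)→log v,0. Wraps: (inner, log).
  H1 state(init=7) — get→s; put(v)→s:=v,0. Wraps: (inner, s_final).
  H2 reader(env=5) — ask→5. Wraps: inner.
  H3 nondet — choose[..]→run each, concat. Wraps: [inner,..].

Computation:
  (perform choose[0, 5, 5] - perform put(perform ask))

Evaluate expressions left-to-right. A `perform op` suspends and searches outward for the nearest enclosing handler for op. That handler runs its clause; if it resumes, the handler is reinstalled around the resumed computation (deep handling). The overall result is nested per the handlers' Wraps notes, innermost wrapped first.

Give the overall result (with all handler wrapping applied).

Answer: [((0, ()), 5), ((5, ()), 5), ((5, ()), 5)]

Evaluation trace:
choose[0, 5, 5] @ H3
  branch[0] choose=0:
    ask @ H2 ⇒ 5
    put(5) @ H1 ⇒ s:=5
    H0 returns (0, ())
    H1 returns ((0, ()), 5)
    H2 returns ((0, ()), 5)
    H3 returns [((0, ()), 5)]
  branch[1] choose=5:
    ask @ H2 ⇒ 5
    put(5) @ H1 ⇒ s:=5
    H0 returns (5, ())
    H1 returns ((5, ()), 5)
    H2 returns ((5, ()), 5)
    H3 returns [((5, ()), 5)]
  branch[2] choose=5:
    ask @ H2 ⇒ 5
    put(5) @ H1 ⇒ s:=5
    H0 returns (5, ())
    H1 returns ((5, ()), 5)
    H2 returns ((5, ()), 5)
    H3 returns [((5, ()), 5)]
= [((0, ()), 5), ((5, ()), 5), ((5, ()), 5)]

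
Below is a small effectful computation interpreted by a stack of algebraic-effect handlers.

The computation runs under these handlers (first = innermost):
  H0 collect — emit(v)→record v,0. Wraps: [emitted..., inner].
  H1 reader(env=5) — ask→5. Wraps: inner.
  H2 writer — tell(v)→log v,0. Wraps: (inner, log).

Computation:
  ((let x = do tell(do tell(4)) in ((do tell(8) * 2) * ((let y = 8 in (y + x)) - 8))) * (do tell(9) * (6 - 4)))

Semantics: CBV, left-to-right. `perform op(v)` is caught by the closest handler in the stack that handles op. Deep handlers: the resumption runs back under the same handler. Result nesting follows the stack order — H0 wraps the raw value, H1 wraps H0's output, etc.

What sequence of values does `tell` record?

Evaluation trace:
tell(4) @ H2 ⇒ log+=4
tell(0) @ H2 ⇒ log+=0
tell(8) @ H2 ⇒ log+=8
tell(9) @ H2 ⇒ log+=9
H0 returns [0]
H1 returns [0]
H2 returns ([0], (4, 0, 8, 9))
= ([0], (4, 0, 8, 9))

Answer: (4, 0, 8, 9)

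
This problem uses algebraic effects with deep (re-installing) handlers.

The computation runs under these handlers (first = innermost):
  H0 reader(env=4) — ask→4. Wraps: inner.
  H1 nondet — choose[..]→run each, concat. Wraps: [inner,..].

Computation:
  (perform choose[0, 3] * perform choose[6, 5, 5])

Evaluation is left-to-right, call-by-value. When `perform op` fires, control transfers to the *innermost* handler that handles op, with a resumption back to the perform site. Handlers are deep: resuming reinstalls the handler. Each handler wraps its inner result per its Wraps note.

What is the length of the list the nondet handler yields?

Working:
choose[0, 3] @ H1
  branch[0] choose=0:
    choose[6, 5, 5] @ H1
      branch[0] choose=6:
        H0 returns 0
        H1 returns [0]
      branch[1] choose=5:
        H0 returns 0
        H1 returns [0]
      branch[2] choose=5:
        H0 returns 0
        H1 returns [0]
  branch[1] choose=3:
    choose[6, 5, 5] @ H1
      branch[0] choose=6:
        H0 returns 18
        H1 returns [18]
      branch[1] choose=5:
        H0 returns 15
        H1 returns [15]
      branch[2] choose=5:
        H0 returns 15
        H1 returns [15]
= [0, 0, 0, 18, 15, 15]

Answer: 6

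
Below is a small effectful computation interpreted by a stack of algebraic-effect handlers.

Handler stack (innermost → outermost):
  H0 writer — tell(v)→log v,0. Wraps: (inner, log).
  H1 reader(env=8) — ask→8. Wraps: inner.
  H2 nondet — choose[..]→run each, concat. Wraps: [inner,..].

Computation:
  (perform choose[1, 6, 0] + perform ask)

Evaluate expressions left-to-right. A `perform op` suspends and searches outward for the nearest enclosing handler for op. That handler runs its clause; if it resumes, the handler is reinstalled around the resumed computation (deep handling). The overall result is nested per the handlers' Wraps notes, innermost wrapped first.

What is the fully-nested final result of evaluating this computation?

Answer: [(9, ()), (14, ()), (8, ())]

Step-by-step:
choose[1, 6, 0] @ H2
  branch[0] choose=1:
    ask @ H1 ⇒ 8
    H0 returns (9, ())
    H1 returns (9, ())
    H2 returns [(9, ())]
  branch[1] choose=6:
    ask @ H1 ⇒ 8
    H0 returns (14, ())
    H1 returns (14, ())
    H2 returns [(14, ())]
  branch[2] choose=0:
    ask @ H1 ⇒ 8
    H0 returns (8, ())
    H1 returns (8, ())
    H2 returns [(8, ())]
= [(9, ()), (14, ()), (8, ())]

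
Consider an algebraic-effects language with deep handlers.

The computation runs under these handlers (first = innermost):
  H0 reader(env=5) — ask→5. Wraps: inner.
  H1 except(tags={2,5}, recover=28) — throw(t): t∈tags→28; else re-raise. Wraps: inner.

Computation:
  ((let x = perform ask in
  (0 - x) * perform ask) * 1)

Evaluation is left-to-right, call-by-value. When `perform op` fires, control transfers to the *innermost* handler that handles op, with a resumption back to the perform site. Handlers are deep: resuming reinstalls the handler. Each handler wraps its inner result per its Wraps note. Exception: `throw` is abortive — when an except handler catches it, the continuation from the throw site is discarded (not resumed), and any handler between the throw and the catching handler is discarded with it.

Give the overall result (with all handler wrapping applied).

Step-by-step:
ask @ H0 ⇒ 5
ask @ H0 ⇒ 5
H0 returns -25
H1 returns -25
= -25

Answer: -25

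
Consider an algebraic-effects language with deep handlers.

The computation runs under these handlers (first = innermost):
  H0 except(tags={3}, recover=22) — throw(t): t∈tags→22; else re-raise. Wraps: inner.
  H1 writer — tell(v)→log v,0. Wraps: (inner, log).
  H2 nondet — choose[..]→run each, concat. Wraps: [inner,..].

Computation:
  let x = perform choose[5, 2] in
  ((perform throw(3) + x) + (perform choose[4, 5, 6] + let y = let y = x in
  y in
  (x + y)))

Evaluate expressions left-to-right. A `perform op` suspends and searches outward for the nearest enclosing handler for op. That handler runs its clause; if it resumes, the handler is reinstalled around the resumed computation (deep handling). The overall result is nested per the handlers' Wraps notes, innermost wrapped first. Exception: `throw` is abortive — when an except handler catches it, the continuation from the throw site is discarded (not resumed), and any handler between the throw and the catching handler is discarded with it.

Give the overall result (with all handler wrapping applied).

Working:
choose[5, 2] @ H2
  branch[0] choose=5:
    throw(3) @ H0 caught ⇒ 22
    H1 returns (22, ())
    H2 returns [(22, ())]
  branch[1] choose=2:
    throw(3) @ H0 caught ⇒ 22
    H1 returns (22, ())
    H2 returns [(22, ())]
= [(22, ()), (22, ())]

Answer: [(22, ()), (22, ())]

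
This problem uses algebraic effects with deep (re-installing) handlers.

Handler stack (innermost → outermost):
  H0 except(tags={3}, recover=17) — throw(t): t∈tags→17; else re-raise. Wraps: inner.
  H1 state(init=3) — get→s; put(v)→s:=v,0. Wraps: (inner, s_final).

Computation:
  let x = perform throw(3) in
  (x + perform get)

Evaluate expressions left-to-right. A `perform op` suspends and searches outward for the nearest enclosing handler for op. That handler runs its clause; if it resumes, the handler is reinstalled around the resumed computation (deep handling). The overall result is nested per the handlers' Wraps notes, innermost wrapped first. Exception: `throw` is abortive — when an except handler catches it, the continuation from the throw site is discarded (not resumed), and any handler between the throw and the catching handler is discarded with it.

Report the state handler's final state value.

Evaluation trace:
throw(3) @ H0 caught ⇒ 17
H1 returns (17, 3)
= (17, 3)

Answer: 3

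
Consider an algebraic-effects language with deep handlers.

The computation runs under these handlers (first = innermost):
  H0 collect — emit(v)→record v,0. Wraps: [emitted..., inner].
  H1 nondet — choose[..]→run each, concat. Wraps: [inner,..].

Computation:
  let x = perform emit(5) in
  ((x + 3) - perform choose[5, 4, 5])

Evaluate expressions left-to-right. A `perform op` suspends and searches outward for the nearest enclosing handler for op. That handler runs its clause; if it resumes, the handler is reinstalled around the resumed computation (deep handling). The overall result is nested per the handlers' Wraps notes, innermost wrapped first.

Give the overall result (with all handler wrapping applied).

Working:
emit(5) @ H0 ⇒ out+=5
choose[5, 4, 5] @ H1
  branch[0] choose=5:
    H0 returns [5, -2]
    H1 returns [[5, -2]]
  branch[1] choose=4:
    H0 returns [5, -1]
    H1 returns [[5, -1]]
  branch[2] choose=5:
    H0 returns [5, -2]
    H1 returns [[5, -2]]
= [[5, -2], [5, -1], [5, -2]]

Answer: [[5, -2], [5, -1], [5, -2]]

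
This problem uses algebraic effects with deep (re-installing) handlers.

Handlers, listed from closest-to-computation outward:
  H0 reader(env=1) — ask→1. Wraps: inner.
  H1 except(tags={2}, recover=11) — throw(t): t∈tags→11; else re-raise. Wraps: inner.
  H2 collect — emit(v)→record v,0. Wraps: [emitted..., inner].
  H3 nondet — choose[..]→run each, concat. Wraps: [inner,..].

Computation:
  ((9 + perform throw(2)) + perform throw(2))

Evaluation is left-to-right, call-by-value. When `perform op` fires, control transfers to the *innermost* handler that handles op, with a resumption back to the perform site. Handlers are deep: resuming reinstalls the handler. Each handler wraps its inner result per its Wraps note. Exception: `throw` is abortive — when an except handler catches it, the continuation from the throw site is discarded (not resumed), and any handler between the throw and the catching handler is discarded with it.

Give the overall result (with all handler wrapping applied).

Answer: [[11]]

Step-by-step:
throw(2) @ H1 caught ⇒ 11
H2 returns [11]
H3 returns [[11]]
= [[11]]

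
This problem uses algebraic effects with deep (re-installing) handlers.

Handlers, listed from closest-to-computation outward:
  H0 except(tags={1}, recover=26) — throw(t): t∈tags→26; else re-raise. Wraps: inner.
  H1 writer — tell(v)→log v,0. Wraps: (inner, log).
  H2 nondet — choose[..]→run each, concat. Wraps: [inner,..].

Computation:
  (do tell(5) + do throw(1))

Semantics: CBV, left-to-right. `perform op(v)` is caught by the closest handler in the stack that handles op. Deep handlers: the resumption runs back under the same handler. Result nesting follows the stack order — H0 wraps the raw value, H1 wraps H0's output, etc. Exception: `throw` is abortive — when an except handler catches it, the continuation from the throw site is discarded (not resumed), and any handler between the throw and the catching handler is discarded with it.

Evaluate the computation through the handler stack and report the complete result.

Step-by-step:
tell(5) @ H1 ⇒ log+=5
throw(1) @ H0 caught ⇒ 26
H1 returns (26, (5))
H2 returns [(26, (5))]
= [(26, (5))]

Answer: [(26, (5))]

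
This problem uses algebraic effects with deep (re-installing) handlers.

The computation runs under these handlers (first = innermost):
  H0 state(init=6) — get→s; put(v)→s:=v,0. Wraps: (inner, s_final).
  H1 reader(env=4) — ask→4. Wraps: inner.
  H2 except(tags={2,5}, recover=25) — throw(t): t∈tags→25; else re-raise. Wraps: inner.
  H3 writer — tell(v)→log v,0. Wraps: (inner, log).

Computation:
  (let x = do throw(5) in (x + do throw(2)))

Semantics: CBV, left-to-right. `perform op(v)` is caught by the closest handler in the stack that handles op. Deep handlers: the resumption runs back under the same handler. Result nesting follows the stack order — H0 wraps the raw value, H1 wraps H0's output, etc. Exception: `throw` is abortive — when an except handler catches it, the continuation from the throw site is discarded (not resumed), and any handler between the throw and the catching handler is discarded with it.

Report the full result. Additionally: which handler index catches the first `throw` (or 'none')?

Step-by-step:
throw(5) @ H2 caught ⇒ 25
H3 returns (25, ())
= (25, ())

Answer: (25, ()) ; first throw caught by: H2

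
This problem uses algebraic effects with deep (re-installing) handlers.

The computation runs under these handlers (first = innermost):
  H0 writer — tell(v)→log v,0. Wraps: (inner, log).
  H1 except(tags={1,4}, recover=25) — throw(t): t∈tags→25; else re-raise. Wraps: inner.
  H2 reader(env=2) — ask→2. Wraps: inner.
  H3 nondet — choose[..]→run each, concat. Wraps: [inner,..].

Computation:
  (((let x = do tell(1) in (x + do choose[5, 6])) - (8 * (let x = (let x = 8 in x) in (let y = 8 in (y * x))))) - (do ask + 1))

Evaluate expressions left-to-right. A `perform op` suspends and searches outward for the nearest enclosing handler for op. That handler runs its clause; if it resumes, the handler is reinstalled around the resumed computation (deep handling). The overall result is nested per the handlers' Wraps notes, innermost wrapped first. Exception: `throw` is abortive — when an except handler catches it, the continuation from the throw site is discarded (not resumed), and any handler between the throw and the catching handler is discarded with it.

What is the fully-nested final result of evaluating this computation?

Evaluation trace:
tell(1) @ H0 ⇒ log+=1
choose[5, 6] @ H3
  branch[0] choose=5:
    ask @ H2 ⇒ 2
    H0 returns (-510, (1))
    H1 returns (-510, (1))
    H2 returns (-510, (1))
    H3 returns [(-510, (1))]
  branch[1] choose=6:
    ask @ H2 ⇒ 2
    H0 returns (-509, (1))
    H1 returns (-509, (1))
    H2 returns (-509, (1))
    H3 returns [(-509, (1))]
= [(-510, (1)), (-509, (1))]

Answer: [(-510, (1)), (-509, (1))]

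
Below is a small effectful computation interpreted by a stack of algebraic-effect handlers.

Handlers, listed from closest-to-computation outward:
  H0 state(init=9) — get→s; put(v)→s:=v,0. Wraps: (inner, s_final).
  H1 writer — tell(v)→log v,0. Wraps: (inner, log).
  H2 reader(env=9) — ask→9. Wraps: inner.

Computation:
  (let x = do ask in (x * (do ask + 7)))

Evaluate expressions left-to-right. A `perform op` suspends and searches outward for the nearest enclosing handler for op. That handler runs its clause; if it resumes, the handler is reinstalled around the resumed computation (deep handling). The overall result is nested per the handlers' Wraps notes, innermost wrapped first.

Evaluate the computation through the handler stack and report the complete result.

Answer: ((144, 9), ())

Evaluation trace:
ask @ H2 ⇒ 9
ask @ H2 ⇒ 9
H0 returns (144, 9)
H1 returns ((144, 9), ())
H2 returns ((144, 9), ())
= ((144, 9), ())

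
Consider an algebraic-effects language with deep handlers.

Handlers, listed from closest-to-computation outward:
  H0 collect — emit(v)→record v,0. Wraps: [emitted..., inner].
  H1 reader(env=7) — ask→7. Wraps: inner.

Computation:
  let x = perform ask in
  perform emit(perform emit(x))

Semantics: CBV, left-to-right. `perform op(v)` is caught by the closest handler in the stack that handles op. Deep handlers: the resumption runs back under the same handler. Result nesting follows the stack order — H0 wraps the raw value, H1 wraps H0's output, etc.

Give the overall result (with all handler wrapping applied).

Answer: [7, 0, 0]

Evaluation trace:
ask @ H1 ⇒ 7
emit(7) @ H0 ⇒ out+=7
emit(0) @ H0 ⇒ out+=0
H0 returns [7, 0, 0]
H1 returns [7, 0, 0]
= [7, 0, 0]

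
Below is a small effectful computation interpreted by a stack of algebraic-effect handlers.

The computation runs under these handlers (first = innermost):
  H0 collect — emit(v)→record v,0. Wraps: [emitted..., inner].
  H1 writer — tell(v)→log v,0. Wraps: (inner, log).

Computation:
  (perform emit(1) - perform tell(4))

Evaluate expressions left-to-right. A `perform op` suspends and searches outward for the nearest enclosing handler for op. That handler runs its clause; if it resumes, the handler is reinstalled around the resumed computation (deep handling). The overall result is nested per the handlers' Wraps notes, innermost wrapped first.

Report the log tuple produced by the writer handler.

Evaluation trace:
emit(1) @ H0 ⇒ out+=1
tell(4) @ H1 ⇒ log+=4
H0 returns [1, 0]
H1 returns ([1, 0], (4))
= ([1, 0], (4))

Answer: (4)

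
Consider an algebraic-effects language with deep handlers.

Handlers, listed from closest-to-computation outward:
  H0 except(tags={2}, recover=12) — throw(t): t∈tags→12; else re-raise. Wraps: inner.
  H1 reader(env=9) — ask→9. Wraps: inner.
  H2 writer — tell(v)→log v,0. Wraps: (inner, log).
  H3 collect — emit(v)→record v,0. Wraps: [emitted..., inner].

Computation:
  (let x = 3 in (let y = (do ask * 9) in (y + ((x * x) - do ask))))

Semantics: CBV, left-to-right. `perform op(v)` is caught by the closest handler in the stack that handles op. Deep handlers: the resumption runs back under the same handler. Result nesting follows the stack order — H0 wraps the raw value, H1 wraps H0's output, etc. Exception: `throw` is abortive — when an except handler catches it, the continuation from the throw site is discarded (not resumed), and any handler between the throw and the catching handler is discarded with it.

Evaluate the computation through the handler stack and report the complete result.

Answer: [(81, ())]

Working:
ask @ H1 ⇒ 9
ask @ H1 ⇒ 9
H0 returns 81
H1 returns 81
H2 returns (81, ())
H3 returns [(81, ())]
= [(81, ())]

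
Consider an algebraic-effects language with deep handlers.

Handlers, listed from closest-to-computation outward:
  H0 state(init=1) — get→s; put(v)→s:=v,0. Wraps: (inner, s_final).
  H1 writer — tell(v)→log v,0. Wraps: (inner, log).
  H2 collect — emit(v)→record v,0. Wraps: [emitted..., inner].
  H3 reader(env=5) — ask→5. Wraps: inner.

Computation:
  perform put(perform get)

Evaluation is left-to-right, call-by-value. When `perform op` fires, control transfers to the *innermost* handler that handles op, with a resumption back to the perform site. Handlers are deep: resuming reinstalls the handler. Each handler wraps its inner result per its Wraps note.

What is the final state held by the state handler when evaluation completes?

Working:
get @ H0 ⇒ 1
put(1) @ H0 ⇒ s:=1
H0 returns (0, 1)
H1 returns ((0, 1), ())
H2 returns [((0, 1), ())]
H3 returns [((0, 1), ())]
= [((0, 1), ())]

Answer: 1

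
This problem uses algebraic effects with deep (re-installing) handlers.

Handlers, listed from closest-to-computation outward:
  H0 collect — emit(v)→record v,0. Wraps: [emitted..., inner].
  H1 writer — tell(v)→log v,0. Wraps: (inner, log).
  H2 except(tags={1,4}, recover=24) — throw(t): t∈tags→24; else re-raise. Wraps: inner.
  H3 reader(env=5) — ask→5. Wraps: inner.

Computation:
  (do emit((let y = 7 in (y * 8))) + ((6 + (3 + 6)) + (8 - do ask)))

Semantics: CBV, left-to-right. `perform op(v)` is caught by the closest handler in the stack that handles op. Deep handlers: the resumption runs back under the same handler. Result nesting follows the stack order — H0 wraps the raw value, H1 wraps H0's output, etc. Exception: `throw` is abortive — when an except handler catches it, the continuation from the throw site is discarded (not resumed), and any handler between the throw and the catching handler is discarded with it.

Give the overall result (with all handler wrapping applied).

Evaluation trace:
emit(56) @ H0 ⇒ out+=56
ask @ H3 ⇒ 5
H0 returns [56, 18]
H1 returns ([56, 18], ())
H2 returns ([56, 18], ())
H3 returns ([56, 18], ())
= ([56, 18], ())

Answer: ([56, 18], ())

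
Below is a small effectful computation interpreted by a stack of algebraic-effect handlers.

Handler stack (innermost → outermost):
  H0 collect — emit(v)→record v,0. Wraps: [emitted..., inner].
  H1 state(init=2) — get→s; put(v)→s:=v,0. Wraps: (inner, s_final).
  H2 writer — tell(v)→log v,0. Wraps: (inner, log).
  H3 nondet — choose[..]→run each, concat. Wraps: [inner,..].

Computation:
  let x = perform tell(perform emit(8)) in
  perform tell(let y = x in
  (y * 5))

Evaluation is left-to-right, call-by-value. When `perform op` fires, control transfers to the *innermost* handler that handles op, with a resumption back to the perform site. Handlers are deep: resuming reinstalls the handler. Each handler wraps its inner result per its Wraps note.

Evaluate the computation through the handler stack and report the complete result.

Answer: [(([8, 0], 2), (0, 0))]

Working:
emit(8) @ H0 ⇒ out+=8
tell(0) @ H2 ⇒ log+=0
tell(0) @ H2 ⇒ log+=0
H0 returns [8, 0]
H1 returns ([8, 0], 2)
H2 returns (([8, 0], 2), (0, 0))
H3 returns [(([8, 0], 2), (0, 0))]
= [(([8, 0], 2), (0, 0))]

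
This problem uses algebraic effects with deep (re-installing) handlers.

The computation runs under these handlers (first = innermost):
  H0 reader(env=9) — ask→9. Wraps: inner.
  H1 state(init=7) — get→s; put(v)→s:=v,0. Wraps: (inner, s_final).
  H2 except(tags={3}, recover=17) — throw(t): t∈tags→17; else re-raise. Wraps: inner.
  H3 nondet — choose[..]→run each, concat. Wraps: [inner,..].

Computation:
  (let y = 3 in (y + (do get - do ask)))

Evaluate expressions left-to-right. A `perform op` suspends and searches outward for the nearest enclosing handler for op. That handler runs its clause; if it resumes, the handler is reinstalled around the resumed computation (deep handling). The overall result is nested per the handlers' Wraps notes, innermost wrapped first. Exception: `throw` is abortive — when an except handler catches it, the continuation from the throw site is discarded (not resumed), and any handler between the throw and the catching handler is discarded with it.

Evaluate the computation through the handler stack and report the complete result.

Working:
get @ H1 ⇒ 7
ask @ H0 ⇒ 9
H0 returns 1
H1 returns (1, 7)
H2 returns (1, 7)
H3 returns [(1, 7)]
= [(1, 7)]

Answer: [(1, 7)]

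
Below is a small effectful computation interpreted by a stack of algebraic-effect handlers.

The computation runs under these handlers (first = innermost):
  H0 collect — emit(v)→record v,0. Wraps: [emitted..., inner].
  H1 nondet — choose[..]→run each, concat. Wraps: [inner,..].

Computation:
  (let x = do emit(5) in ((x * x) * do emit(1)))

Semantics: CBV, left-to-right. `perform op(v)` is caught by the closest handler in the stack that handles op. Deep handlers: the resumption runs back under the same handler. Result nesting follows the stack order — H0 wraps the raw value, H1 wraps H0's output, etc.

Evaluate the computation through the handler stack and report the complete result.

Answer: [[5, 1, 0]]

Step-by-step:
emit(5) @ H0 ⇒ out+=5
emit(1) @ H0 ⇒ out+=1
H0 returns [5, 1, 0]
H1 returns [[5, 1, 0]]
= [[5, 1, 0]]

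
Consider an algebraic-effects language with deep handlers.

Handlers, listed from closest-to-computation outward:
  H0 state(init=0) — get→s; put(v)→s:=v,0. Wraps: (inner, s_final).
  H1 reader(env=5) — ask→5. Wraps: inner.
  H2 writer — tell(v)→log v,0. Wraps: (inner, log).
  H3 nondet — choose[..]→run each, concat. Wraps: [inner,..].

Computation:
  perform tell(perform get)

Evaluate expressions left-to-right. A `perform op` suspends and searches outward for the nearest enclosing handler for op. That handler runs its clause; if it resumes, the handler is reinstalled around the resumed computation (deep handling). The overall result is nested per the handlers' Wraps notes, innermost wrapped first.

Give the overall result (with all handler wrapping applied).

Working:
get @ H0 ⇒ 0
tell(0) @ H2 ⇒ log+=0
H0 returns (0, 0)
H1 returns (0, 0)
H2 returns ((0, 0), (0))
H3 returns [((0, 0), (0))]
= [((0, 0), (0))]

Answer: [((0, 0), (0))]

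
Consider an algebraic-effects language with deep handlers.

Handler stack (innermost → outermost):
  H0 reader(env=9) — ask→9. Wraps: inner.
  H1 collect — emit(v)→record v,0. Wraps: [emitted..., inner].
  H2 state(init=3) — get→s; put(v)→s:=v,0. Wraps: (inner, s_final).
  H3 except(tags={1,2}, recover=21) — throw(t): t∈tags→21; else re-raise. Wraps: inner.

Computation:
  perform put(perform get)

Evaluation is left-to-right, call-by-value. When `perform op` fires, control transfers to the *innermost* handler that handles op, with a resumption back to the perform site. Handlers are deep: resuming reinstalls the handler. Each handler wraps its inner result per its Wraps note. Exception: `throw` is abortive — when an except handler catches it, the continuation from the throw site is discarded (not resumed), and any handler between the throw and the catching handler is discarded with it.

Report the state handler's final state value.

Answer: 3

Evaluation trace:
get @ H2 ⇒ 3
put(3) @ H2 ⇒ s:=3
H0 returns 0
H1 returns [0]
H2 returns ([0], 3)
H3 returns ([0], 3)
= ([0], 3)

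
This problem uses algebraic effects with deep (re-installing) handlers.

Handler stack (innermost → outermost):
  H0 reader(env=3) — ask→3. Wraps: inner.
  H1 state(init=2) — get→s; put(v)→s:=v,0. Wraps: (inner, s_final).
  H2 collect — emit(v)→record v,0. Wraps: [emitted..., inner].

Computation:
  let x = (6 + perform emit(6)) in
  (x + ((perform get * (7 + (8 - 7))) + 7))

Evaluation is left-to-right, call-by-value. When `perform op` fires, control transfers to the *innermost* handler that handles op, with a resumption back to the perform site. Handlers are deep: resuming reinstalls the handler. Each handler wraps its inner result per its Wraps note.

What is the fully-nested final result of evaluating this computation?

Working:
emit(6) @ H2 ⇒ out+=6
get @ H1 ⇒ 2
H0 returns 29
H1 returns (29, 2)
H2 returns [6, (29, 2)]
= [6, (29, 2)]

Answer: [6, (29, 2)]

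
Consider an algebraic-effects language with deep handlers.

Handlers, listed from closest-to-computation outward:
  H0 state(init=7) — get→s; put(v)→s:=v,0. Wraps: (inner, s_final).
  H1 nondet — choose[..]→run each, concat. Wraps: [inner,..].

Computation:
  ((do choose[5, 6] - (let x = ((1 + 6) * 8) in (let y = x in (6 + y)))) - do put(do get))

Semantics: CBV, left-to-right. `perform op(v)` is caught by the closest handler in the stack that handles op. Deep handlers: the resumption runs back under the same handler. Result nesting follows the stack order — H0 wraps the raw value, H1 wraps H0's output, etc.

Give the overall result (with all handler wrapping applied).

Answer: [(-57, 7), (-56, 7)]

Working:
choose[5, 6] @ H1
  branch[0] choose=5:
    get @ H0 ⇒ 7
    put(7) @ H0 ⇒ s:=7
    H0 returns (-57, 7)
    H1 returns [(-57, 7)]
  branch[1] choose=6:
    get @ H0 ⇒ 7
    put(7) @ H0 ⇒ s:=7
    H0 returns (-56, 7)
    H1 returns [(-56, 7)]
= [(-57, 7), (-56, 7)]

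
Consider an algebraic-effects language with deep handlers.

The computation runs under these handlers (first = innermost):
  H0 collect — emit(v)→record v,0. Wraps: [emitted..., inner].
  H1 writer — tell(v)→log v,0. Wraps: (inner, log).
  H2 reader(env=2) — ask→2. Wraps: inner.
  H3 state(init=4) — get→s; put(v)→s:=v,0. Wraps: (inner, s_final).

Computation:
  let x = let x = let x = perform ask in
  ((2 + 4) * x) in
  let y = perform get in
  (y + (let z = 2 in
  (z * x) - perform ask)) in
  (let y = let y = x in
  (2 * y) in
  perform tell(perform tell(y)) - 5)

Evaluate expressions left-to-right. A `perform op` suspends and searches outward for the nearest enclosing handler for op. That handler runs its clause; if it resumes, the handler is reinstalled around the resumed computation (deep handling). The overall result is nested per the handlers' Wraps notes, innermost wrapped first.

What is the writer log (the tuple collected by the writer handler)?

Answer: (52, 0)

Working:
ask @ H2 ⇒ 2
get @ H3 ⇒ 4
ask @ H2 ⇒ 2
tell(52) @ H1 ⇒ log+=52
tell(0) @ H1 ⇒ log+=0
H0 returns [-5]
H1 returns ([-5], (52, 0))
H2 returns ([-5], (52, 0))
H3 returns (([-5], (52, 0)), 4)
= (([-5], (52, 0)), 4)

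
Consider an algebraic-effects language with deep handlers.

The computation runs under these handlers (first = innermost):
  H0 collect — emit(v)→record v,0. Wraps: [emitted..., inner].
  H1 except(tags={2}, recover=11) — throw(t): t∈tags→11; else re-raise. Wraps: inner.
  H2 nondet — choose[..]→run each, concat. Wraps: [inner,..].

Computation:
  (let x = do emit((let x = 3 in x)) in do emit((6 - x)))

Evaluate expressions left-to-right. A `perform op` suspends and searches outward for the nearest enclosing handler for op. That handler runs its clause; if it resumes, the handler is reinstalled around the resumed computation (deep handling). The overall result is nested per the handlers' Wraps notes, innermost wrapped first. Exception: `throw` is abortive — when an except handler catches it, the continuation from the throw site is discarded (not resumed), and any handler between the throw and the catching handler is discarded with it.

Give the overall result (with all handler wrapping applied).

Answer: [[3, 6, 0]]

Evaluation trace:
emit(3) @ H0 ⇒ out+=3
emit(6) @ H0 ⇒ out+=6
H0 returns [3, 6, 0]
H1 returns [3, 6, 0]
H2 returns [[3, 6, 0]]
= [[3, 6, 0]]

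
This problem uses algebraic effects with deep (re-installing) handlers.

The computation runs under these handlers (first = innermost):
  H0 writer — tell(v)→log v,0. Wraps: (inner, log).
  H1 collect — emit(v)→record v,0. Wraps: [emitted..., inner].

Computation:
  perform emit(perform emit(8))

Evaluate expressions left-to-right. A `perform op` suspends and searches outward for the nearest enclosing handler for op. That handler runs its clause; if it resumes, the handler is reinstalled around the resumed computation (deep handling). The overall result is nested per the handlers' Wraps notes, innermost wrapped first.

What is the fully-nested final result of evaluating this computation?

Evaluation trace:
emit(8) @ H1 ⇒ out+=8
emit(0) @ H1 ⇒ out+=0
H0 returns (0, ())
H1 returns [8, 0, (0, ())]
= [8, 0, (0, ())]

Answer: [8, 0, (0, ())]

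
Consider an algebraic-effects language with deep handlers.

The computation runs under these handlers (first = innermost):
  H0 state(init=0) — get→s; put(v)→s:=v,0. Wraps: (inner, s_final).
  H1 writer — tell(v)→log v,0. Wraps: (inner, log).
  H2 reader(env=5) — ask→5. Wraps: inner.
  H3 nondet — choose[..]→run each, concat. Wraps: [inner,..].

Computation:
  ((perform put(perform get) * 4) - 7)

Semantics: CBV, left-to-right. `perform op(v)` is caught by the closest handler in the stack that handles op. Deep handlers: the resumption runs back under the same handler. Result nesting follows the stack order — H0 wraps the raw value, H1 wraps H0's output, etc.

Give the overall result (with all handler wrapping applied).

Step-by-step:
get @ H0 ⇒ 0
put(0) @ H0 ⇒ s:=0
H0 returns (-7, 0)
H1 returns ((-7, 0), ())
H2 returns ((-7, 0), ())
H3 returns [((-7, 0), ())]
= [((-7, 0), ())]

Answer: [((-7, 0), ())]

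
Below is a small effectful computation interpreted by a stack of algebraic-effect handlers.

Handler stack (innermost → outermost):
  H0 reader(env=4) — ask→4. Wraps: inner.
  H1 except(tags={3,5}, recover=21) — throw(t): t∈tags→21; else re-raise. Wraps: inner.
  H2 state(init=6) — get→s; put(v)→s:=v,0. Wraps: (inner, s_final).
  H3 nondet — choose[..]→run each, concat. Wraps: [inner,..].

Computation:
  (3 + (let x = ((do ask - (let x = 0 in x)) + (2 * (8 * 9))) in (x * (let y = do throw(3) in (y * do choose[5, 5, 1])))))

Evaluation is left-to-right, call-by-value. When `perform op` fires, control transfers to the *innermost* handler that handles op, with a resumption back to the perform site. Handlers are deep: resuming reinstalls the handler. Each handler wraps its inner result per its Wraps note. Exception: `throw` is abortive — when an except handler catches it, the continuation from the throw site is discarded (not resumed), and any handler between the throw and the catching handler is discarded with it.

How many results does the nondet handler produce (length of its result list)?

Answer: 1

Step-by-step:
ask @ H0 ⇒ 4
throw(3) @ H1 caught ⇒ 21
H2 returns (21, 6)
H3 returns [(21, 6)]
= [(21, 6)]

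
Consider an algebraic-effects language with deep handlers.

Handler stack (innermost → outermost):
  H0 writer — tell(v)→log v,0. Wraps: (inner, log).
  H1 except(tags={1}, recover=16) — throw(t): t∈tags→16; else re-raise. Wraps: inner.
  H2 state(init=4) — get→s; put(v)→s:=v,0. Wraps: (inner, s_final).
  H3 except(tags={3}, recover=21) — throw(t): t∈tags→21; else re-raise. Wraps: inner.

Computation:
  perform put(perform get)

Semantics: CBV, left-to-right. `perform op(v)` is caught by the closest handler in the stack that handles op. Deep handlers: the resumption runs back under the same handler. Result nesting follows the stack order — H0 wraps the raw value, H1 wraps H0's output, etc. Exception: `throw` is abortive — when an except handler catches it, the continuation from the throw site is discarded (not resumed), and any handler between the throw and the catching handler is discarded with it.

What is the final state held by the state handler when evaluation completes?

Step-by-step:
get @ H2 ⇒ 4
put(4) @ H2 ⇒ s:=4
H0 returns (0, ())
H1 returns (0, ())
H2 returns ((0, ()), 4)
H3 returns ((0, ()), 4)
= ((0, ()), 4)

Answer: 4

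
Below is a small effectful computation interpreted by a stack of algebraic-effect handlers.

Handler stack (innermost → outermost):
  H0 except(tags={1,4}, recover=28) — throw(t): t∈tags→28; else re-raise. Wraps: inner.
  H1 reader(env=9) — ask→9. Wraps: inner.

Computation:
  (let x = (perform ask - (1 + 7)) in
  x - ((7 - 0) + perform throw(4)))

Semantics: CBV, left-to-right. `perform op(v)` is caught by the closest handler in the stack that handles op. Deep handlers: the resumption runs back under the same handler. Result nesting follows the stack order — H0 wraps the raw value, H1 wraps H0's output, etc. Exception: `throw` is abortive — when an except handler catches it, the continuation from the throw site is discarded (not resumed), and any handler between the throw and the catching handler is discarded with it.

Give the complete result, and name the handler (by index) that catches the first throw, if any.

Answer: 28 ; first throw caught by: H0

Evaluation trace:
ask @ H1 ⇒ 9
throw(4) @ H0 caught ⇒ 28
H1 returns 28
= 28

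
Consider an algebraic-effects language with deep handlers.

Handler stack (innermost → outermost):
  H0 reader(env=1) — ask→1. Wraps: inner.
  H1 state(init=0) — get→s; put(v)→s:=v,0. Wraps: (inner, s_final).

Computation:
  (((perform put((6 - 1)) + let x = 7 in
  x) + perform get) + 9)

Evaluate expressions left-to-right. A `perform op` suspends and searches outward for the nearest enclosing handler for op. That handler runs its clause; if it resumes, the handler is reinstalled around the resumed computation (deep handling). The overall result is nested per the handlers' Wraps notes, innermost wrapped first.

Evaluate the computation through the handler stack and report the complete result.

Answer: (21, 5)

Evaluation trace:
put(5) @ H1 ⇒ s:=5
get @ H1 ⇒ 5
H0 returns 21
H1 returns (21, 5)
= (21, 5)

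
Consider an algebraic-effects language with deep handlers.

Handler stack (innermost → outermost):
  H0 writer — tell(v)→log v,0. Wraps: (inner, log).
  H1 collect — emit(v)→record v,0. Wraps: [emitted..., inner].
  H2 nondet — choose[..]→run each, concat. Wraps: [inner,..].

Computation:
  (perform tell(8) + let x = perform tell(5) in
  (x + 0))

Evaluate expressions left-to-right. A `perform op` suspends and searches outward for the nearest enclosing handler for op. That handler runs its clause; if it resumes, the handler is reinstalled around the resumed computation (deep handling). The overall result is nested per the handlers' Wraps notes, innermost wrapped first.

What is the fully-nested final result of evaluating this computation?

Working:
tell(8) @ H0 ⇒ log+=8
tell(5) @ H0 ⇒ log+=5
H0 returns (0, (8, 5))
H1 returns [(0, (8, 5))]
H2 returns [[(0, (8, 5))]]
= [[(0, (8, 5))]]

Answer: [[(0, (8, 5))]]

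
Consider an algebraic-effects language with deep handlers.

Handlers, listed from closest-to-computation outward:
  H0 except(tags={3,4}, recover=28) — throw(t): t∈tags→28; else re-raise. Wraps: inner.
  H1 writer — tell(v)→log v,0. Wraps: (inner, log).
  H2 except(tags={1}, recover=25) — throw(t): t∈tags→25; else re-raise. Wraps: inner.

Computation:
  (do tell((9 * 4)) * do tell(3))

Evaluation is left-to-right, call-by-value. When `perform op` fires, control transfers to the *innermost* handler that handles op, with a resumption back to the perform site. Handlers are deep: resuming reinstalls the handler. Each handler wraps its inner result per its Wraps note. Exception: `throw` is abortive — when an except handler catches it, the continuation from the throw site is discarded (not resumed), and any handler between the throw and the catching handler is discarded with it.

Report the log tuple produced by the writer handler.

Answer: (36, 3)

Working:
tell(36) @ H1 ⇒ log+=36
tell(3) @ H1 ⇒ log+=3
H0 returns 0
H1 returns (0, (36, 3))
H2 returns (0, (36, 3))
= (0, (36, 3))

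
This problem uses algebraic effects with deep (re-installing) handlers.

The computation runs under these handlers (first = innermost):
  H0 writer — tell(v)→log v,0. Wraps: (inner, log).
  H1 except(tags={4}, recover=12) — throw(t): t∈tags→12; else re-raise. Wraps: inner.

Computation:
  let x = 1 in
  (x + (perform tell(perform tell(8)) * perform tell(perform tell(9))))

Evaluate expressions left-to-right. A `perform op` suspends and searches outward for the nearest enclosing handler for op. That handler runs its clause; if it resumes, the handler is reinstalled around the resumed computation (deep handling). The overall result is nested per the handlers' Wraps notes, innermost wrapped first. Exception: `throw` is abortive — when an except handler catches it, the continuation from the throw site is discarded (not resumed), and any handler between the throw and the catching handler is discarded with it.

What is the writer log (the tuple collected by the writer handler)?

Answer: (8, 0, 9, 0)

Step-by-step:
tell(8) @ H0 ⇒ log+=8
tell(0) @ H0 ⇒ log+=0
tell(9) @ H0 ⇒ log+=9
tell(0) @ H0 ⇒ log+=0
H0 returns (1, (8, 0, 9, 0))
H1 returns (1, (8, 0, 9, 0))
= (1, (8, 0, 9, 0))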